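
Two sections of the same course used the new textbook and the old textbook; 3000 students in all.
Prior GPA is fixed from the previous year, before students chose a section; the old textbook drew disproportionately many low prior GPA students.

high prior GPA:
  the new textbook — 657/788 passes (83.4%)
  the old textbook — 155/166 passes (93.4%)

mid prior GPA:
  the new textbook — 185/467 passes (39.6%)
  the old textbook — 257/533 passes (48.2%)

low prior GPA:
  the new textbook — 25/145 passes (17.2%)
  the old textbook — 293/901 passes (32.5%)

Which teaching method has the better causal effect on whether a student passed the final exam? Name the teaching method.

the old textbook

Nothing the teaching method does changes prior GPA band; the imbalance is an allocation artefact. With prior GPA band also predicting the outcome, the pooled figure is confounded, and the within-stratum comparison is the causal one.
Within each level — high prior GPA: 83.4% vs 93.4%; mid prior GPA: 39.6% vs 48.2%; low prior GPA: 17.2% vs 32.5% — the old textbook is higher every time.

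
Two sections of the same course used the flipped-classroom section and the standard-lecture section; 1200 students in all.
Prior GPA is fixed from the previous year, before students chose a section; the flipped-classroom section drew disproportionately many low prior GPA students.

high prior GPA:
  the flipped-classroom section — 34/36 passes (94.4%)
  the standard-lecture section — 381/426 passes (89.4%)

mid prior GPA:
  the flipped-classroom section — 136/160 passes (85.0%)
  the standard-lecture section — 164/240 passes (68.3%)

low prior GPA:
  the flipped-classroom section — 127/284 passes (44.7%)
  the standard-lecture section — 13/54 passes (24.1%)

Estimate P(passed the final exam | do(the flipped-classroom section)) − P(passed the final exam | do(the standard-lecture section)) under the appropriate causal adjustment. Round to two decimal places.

+0.13

Here prior GPA band is a common cause — it drives both which teaching method a case falls under and the outcome. The crude comparison mixes populations; the stratum-specific rates are the causally relevant ones.
Adjusting over the population distribution of prior GPA band: 0.385·(0.944−0.894) + 0.333·(0.850−0.683) + 0.282·(0.447−0.241) = +0.133.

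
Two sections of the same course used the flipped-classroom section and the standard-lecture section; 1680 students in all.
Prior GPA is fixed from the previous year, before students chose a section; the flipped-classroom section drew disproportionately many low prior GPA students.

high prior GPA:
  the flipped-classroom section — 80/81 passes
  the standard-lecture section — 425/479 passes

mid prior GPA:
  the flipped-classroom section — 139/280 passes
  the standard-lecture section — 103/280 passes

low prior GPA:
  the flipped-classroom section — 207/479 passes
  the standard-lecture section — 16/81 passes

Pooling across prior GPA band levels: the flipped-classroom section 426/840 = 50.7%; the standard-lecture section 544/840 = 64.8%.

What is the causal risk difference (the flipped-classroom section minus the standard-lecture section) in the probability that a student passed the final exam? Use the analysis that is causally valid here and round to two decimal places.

+0.15

Here prior GPA band is a common cause — it drives both which teaching method a case falls under and the outcome. The crude comparison mixes populations; the stratum-specific rates are the causally relevant ones.
Adjusting over the population distribution of prior GPA band: 0.333·(0.988−0.887) + 0.333·(0.496−0.368) + 0.333·(0.432−0.198) = +0.155.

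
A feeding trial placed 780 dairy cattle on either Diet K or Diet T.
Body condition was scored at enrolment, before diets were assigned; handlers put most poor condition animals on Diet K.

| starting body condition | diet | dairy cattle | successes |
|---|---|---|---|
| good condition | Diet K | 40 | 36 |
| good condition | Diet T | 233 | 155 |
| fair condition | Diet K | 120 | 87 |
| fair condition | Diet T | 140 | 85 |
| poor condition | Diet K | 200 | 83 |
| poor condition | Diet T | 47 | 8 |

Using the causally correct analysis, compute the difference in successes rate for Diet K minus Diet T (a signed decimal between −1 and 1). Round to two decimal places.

+0.20

Starting body condition differs across diets for reasons unrelated to any effect of the diet itself, and it separately predicts the outcome — a classic confounder. We must compare within starting body condition levels.
Adjusting over the population distribution of starting body condition: 0.350·(0.900−0.665) + 0.333·(0.725−0.607) + 0.317·(0.415−0.170) = +0.199.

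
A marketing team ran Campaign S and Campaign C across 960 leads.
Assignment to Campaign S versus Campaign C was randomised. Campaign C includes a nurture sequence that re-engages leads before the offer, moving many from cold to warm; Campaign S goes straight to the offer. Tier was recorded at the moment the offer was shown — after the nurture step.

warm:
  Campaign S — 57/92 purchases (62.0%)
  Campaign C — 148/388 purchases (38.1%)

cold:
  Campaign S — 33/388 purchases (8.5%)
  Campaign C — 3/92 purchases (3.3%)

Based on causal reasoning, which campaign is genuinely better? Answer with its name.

Campaign C

Engagement tier here is a post-treatment variable shaped by the campaign; conditioning on it would introduce bias rather than remove it. The overall comparison is the causal one.
Pooled: Campaign S 18.8% vs Campaign C 31.5%; Campaign C is higher overall.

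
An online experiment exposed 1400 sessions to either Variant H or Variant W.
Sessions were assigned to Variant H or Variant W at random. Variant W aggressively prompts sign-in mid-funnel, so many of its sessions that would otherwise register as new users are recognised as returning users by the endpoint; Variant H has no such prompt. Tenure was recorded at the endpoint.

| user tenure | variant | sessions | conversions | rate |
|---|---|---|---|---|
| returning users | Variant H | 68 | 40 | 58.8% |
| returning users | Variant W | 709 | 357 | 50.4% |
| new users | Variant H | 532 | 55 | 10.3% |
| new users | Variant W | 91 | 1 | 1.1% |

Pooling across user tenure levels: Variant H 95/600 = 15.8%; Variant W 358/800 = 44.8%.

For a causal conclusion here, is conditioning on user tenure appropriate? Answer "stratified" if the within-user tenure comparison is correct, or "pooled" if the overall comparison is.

pooled

The user tenure-specific comparison favours Variant H throughout, but the pooled figures favour Variant W. The question is whether to condition on user tenure.
User tenure is downstream of the variant. One should not condition on a consequence of treatment, so the overall rates are the right comparison.
Pooled: Variant H 15.8% vs Variant W 44.8%; Variant W is higher overall.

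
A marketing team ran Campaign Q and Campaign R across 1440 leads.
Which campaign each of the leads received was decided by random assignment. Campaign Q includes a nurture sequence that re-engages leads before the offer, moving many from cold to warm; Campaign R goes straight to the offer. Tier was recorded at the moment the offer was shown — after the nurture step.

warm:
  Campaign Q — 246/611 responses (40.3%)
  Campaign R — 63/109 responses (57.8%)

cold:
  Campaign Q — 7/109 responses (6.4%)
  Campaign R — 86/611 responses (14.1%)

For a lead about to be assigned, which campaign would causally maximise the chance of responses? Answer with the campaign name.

Campaign Q

The engagement tier-specific comparison favours Campaign R throughout, but the pooled figures favour Campaign Q. The question is whether to condition on engagement tier.
Engagement tier is recorded after the campaign and is itself shifted by it — it sits on the causal path from campaign to outcome. Conditioning on a mediator would strip out part of the effect we want; the pooled comparison gives the total causal effect.
Pooled: Campaign Q 35.1% vs Campaign R 20.7%; Campaign Q is higher overall.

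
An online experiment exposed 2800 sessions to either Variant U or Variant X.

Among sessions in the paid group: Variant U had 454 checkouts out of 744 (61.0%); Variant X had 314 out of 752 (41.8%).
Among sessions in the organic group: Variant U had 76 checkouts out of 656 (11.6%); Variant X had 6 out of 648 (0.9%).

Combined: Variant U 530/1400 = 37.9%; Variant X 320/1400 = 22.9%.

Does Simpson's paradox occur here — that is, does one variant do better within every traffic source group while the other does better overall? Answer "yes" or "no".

Within each traffic source level (paid 61.0% vs 41.8%; organic 11.6% vs 0.9%), Variant U has the higher rate every time. Pooled: 37.9% vs 22.9% — Variant U has the higher rate overall. They agree.

no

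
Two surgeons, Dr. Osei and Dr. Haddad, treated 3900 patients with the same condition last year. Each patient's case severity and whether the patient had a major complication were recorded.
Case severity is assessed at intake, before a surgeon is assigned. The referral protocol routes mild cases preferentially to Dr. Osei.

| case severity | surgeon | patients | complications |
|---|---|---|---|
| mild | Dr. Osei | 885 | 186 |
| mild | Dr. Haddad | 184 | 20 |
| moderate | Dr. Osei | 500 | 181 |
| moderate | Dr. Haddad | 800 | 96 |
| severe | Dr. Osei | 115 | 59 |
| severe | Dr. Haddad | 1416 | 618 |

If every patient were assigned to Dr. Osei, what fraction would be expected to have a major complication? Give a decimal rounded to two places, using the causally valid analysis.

0.38

Here case severity is a common cause — it drives both which surgeon a case falls under and the outcome. The crude comparison mixes populations; the stratum-specific rates are the causally relevant ones.
Standardising Dr. Osei to the population case severity mix: 0.274·186/885 + 0.333·181/500 + 0.393·59/115 = 0.380.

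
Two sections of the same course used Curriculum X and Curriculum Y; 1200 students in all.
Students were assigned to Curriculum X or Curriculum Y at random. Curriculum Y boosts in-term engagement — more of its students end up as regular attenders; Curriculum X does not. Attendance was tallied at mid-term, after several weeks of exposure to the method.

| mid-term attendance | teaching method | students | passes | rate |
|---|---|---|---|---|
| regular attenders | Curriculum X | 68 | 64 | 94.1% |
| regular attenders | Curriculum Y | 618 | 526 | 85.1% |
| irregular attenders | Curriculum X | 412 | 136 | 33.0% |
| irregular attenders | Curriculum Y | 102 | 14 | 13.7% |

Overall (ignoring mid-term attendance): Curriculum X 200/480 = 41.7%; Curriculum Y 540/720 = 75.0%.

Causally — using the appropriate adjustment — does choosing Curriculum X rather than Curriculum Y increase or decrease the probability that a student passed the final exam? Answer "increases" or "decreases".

decreases

Mid-term attendance lies on the pathway teaching method → mid-term attendance → outcome, so adjusting for it blocks the indirect effect. For the total causal effect of teaching method, use the unadjusted pooled rates.
Pooled: Curriculum X 41.7% vs Curriculum Y 75.0%; Curriculum Y is higher overall.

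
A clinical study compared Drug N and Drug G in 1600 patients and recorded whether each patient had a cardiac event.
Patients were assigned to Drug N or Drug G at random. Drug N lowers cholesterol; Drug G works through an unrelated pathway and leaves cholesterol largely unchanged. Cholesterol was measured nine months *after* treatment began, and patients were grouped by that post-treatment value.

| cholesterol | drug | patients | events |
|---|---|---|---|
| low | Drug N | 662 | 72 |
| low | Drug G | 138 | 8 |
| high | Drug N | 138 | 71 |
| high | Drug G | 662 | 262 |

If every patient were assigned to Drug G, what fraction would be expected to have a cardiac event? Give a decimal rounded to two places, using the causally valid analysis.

Drug G is lower inside every cholesterol stratum but Drug N is lower in aggregate. Whether to stratify depends on how cholesterol relates to the drug.
Because the drug influences cholesterol, cholesterol is a post-treatment mediator, not a confounder. Stratifying on it would bias the estimate; the causal effect is the crude pooled difference.
So P(outcome | do(Drug G)) is just the pooled rate for Drug G: 270/800 = 0.338.

0.34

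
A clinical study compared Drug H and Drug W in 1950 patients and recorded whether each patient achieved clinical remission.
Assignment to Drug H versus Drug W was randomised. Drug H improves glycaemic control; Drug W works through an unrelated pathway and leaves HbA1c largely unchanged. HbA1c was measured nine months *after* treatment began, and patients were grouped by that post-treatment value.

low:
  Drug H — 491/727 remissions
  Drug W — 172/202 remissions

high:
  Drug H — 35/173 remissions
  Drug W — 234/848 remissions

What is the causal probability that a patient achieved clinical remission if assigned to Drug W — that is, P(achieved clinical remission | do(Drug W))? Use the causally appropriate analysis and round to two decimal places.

Because the drug influences HbA1c, HbA1c is a post-treatment mediator, not a confounder. Stratifying on it would bias the estimate; the causal effect is the crude pooled difference.
So P(outcome | do(Drug W)) is just the pooled rate for Drug W: 406/1050 = 0.387.

0.39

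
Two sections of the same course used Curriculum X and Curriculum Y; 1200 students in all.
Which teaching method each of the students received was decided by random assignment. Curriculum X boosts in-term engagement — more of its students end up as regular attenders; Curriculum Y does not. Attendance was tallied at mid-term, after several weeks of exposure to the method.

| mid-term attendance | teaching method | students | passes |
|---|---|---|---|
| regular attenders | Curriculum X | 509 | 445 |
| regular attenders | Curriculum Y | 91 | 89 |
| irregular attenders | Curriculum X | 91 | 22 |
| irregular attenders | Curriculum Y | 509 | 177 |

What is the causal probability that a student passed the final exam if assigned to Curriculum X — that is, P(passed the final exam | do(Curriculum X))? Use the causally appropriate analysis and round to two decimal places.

The distribution of mid-term attendance is itself part of what the teaching method does — it is an intermediate outcome. Holding it fixed would remove that part of the effect; the total effect is the pooled difference.
So P(outcome | do(Curriculum X)) is just the pooled rate for Curriculum X: 467/600 = 0.778.

0.78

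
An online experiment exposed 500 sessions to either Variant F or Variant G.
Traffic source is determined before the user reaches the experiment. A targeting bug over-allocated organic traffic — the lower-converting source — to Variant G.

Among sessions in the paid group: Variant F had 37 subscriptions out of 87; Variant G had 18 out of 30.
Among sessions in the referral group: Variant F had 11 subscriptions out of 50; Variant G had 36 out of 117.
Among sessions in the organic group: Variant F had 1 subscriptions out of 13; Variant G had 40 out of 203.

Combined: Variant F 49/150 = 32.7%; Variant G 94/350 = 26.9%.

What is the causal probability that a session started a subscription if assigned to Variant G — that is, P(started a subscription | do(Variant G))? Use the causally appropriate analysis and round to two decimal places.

0.33

Here traffic source is a common cause — it drives both which variant a case falls under and the outcome. The crude comparison mixes populations; the stratum-specific rates are the causally relevant ones.
Standardising Variant G to the population traffic source mix: 0.234·18/30 + 0.334·36/117 + 0.432·40/203 = 0.328.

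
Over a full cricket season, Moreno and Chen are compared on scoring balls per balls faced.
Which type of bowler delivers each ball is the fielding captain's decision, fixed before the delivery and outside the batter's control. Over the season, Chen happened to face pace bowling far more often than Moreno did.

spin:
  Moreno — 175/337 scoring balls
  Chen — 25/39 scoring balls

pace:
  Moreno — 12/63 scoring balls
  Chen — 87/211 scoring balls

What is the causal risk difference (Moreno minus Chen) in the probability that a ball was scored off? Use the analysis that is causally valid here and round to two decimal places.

Here bowling type is a common cause — it drives both which player a case falls under and the outcome. The crude comparison mixes populations; the stratum-specific rates are the causally relevant ones.
Adjusting over the population distribution of bowling type: 0.578·(0.519−0.641) + 0.422·(0.190−0.412) = -0.164.

-0.16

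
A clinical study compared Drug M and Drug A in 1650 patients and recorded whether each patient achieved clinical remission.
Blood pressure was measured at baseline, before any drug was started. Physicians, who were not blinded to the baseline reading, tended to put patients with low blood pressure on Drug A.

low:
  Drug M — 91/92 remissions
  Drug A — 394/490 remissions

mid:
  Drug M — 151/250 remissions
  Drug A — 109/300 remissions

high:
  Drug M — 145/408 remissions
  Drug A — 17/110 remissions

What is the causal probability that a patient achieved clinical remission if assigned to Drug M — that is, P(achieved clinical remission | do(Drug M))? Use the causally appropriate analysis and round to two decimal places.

0.66

The blood pressure-specific comparison favours Drug M throughout, but the pooled figures favour Drug A. The question is whether to condition on blood pressure.
Blood pressure differs across drugs for reasons unrelated to any effect of the drug itself, and it separately predicts the outcome — a classic confounder. We must compare within blood pressure levels.
Standardising Drug M to the population blood pressure mix: 0.353·91/92 + 0.333·151/250 + 0.314·145/408 = 0.662.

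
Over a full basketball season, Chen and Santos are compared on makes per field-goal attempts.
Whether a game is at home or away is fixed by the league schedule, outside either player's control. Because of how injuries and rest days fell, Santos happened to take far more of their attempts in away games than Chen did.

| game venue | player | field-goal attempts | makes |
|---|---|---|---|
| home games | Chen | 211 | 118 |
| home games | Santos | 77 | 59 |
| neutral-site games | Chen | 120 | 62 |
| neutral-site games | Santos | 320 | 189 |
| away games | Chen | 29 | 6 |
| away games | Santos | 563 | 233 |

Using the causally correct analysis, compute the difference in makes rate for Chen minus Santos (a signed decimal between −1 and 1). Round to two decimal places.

-0.16

Within every game venue level Santos has the higher rate, yet pooled Chen does — Simpson's reversal.
Nothing the player does changes game venue; the imbalance is an allocation artefact. With game venue also predicting the outcome, the pooled figure is confounded, and the within-stratum comparison is the causal one.
Adjusting over the population distribution of game venue: 0.218·(0.559−0.766) + 0.333·(0.517−0.591) + 0.448·(0.207−0.414) = -0.163.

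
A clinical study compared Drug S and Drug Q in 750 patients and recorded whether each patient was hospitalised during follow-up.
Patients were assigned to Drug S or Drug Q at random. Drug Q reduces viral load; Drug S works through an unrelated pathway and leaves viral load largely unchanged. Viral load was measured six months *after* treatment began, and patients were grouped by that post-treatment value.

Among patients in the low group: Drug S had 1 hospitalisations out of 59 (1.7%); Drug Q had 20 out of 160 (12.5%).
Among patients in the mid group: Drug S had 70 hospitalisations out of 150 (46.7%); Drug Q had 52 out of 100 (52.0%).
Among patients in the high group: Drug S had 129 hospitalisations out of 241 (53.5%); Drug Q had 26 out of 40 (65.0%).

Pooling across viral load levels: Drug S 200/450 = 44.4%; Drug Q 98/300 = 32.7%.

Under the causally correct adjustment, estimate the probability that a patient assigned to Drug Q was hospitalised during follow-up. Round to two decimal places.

0.33

The stratified and pooled comparisons disagree (Drug S wins within each viral load; Drug Q wins overall), so the answer turns on the causal role of viral load.
Viral load here is a post-treatment variable shaped by the drug; conditioning on it would introduce bias rather than remove it. The overall comparison is the causal one.
So P(outcome | do(Drug Q)) is just the pooled rate for Drug Q: 98/300 = 0.327.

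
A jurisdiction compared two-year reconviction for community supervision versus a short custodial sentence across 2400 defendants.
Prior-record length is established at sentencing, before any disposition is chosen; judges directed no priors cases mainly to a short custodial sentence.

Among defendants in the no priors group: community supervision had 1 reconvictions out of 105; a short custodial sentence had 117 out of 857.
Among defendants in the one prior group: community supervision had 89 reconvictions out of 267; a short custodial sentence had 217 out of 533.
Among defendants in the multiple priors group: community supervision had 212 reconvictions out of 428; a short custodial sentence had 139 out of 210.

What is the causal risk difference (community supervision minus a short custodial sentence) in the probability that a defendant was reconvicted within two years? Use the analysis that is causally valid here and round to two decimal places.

The imbalance in prior-record length arose from how defendants were allocated, not from anything the disposition did; and prior-record length independently affects the outcome. The pooled gap is confounded — condition on prior-record length.
Adjusting over the population distribution of prior-record length: 0.401·(0.010−0.137) + 0.333·(0.333−0.407) + 0.266·(0.495−0.662) = -0.120.

-0.12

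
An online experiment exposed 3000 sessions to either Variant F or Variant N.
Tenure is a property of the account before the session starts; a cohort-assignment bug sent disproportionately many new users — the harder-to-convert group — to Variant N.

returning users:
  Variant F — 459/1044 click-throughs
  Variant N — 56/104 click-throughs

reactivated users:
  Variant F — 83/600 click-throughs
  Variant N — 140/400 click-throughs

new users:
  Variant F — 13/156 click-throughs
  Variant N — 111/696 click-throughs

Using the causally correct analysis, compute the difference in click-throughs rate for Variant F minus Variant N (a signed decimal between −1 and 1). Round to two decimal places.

-0.13

User tenure satisfies the back-door criterion: it is not a descendant of the variant, and it blocks the spurious path from variant to outcome. Adjusting for it (i.e., using the within-user tenure rates) gives the causal effect.
Adjusting over the population distribution of user tenure: 0.383·(0.440−0.538) + 0.333·(0.138−0.350) + 0.284·(0.083−0.159) = -0.130.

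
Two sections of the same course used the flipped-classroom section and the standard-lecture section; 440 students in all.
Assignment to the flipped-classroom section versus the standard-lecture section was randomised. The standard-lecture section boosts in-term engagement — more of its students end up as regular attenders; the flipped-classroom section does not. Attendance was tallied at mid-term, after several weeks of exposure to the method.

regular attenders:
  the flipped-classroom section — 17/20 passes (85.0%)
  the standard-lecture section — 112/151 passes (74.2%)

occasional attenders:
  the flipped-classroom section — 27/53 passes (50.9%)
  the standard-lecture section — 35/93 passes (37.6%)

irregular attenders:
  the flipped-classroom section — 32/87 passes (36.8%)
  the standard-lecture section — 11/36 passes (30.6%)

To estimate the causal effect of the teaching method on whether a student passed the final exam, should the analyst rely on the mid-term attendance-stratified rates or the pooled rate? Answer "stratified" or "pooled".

pooled

The distribution of mid-term attendance is itself part of what the teaching method does — it is an intermediate outcome. Holding it fixed would remove that part of the effect; the total effect is the pooled difference.
Pooled: the flipped-classroom section 47.5% vs the standard-lecture section 56.4%; the standard-lecture section is higher overall.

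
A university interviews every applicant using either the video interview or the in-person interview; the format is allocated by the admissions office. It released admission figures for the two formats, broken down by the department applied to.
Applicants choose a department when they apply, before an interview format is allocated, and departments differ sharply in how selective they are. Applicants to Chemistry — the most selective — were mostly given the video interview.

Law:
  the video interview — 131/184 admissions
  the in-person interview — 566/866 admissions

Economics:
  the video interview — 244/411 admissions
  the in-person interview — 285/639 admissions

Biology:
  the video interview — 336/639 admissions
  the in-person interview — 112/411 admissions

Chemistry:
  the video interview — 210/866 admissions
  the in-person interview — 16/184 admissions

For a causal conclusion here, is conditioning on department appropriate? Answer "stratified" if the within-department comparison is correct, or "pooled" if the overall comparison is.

stratified

Here department is a common cause — it drives both which interview format a case falls under and the outcome. The crude comparison mixes populations; the stratum-specific rates are the causally relevant ones.
Within each level — Law: 71.2% vs 65.4%; Economics: 59.4% vs 44.6%; Biology: 52.6% vs 27.3%; Chemistry: 24.2% vs 8.7% — the video interview is higher every time.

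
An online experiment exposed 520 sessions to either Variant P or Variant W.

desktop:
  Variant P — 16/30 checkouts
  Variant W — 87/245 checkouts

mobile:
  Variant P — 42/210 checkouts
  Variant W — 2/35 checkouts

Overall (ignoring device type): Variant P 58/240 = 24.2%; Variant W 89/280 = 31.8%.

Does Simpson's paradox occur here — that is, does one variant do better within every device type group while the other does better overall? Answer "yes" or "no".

yes

Within each device type level (desktop 53.3% vs 35.5%; mobile 20.0% vs 5.7%), Variant P has the higher rate every time. Pooled: 24.2% vs 31.8% — Variant W has the higher rate overall. The two comparisons disagree.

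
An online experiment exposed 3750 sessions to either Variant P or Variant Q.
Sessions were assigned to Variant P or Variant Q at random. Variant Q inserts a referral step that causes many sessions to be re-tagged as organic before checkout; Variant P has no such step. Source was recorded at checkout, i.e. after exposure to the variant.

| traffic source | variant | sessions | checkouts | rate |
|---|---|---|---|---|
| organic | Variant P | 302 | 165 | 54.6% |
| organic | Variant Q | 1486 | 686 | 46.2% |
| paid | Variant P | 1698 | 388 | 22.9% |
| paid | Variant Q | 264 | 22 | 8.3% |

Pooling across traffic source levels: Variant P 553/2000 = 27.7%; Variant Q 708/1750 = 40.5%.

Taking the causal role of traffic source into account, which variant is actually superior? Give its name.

Traffic source lies on the pathway variant → traffic source → outcome, so adjusting for it blocks the indirect effect. For the total causal effect of variant, use the unadjusted pooled rates.
Pooled: Variant P 27.7% vs Variant Q 40.5%; Variant Q is higher overall.

Variant Q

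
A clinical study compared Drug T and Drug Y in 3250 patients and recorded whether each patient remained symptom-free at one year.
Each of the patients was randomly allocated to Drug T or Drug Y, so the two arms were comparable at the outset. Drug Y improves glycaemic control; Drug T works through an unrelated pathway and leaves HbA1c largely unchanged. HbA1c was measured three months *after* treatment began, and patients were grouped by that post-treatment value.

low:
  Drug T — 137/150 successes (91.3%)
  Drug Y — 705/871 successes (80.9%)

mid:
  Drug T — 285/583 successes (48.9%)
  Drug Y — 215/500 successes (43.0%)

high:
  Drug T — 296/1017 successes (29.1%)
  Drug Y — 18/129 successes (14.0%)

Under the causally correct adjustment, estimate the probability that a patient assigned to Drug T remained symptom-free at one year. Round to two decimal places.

0.41

The distribution of HbA1c is itself part of what the drug does — it is an intermediate outcome. Holding it fixed would remove that part of the effect; the total effect is the pooled difference.
So P(outcome | do(Drug T)) is just the pooled rate for Drug T: 718/1750 = 0.410.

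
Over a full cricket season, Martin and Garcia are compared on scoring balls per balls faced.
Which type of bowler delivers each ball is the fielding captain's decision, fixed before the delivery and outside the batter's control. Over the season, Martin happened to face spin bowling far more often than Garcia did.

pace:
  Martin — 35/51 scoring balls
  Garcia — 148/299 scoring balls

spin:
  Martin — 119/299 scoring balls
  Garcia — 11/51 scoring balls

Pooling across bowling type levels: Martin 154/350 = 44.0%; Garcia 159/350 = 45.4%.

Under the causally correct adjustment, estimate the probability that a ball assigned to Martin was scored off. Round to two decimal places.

Martin is higher inside every bowling type stratum but Garcia is higher in aggregate. Whether to stratify depends on how bowling type relates to the player.
Bowling type is set before the player has any effect — it is not caused by the player — and it independently drives the outcome. That makes it a confounder, so the causal comparison is within bowling type levels.
Standardising Martin to the population bowling type mix: 0.500·35/51 + 0.500·119/299 = 0.542.

0.54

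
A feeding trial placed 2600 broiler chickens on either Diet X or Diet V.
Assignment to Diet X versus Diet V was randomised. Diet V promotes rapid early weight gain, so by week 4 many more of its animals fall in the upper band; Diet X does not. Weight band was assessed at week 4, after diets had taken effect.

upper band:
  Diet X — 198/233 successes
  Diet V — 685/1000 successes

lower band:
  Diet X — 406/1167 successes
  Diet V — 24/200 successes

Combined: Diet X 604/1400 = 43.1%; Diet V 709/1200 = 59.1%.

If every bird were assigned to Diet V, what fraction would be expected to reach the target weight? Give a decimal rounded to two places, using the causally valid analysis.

0.59

The stratified and pooled comparisons disagree (Diet X wins within each week-4 weight band; Diet V wins overall), so the answer turns on the causal role of week-4 weight band.
Stratifying would compare diets among broiler chickens the diets themselves sorted into week-4 weight band groups — a form of selection on an intermediate. The unconditioned pooled rates give the total causal effect.
So P(outcome | do(Diet V)) is just the pooled rate for Diet V: 709/1200 = 0.591.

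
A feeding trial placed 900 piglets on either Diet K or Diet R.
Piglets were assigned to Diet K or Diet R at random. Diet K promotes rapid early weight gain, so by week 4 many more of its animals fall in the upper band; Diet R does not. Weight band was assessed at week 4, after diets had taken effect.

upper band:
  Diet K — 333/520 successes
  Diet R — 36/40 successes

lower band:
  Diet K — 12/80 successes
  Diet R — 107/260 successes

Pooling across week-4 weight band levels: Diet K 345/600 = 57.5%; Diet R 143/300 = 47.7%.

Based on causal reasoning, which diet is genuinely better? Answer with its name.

Diet K

Week-4 weight band here is a post-treatment variable shaped by the diet; conditioning on it would introduce bias rather than remove it. The overall comparison is the causal one.
Pooled: Diet K 57.5% vs Diet R 47.7%; Diet K is higher overall.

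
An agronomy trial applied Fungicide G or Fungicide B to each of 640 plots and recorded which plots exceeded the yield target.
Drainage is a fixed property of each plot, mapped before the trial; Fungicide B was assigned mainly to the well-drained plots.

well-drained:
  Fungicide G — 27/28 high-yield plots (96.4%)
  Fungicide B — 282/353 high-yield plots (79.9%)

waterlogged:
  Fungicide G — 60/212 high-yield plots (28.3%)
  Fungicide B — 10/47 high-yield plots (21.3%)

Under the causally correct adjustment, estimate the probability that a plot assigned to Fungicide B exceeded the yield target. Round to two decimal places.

Field drainage is set before the fungicide has any effect — it is not caused by the fungicide — and it independently drives the outcome. That makes it a confounder, so the causal comparison is within field drainage levels.
Standardising Fungicide B to the population field drainage mix: 0.595·282/353 + 0.405·10/47 = 0.562.

0.56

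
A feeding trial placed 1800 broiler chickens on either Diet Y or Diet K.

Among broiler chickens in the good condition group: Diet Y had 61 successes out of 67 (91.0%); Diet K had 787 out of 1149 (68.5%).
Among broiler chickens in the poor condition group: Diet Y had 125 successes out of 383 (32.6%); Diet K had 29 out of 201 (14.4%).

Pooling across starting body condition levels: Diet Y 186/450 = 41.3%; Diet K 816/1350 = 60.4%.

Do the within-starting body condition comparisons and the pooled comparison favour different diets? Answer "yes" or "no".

Within each starting body condition level (good condition 91.0% vs 68.5%; poor condition 32.6% vs 14.4%), Diet Y has the higher rate every time. Pooled: 41.3% vs 60.4% — Diet K has the higher rate overall. The two comparisons disagree.

yes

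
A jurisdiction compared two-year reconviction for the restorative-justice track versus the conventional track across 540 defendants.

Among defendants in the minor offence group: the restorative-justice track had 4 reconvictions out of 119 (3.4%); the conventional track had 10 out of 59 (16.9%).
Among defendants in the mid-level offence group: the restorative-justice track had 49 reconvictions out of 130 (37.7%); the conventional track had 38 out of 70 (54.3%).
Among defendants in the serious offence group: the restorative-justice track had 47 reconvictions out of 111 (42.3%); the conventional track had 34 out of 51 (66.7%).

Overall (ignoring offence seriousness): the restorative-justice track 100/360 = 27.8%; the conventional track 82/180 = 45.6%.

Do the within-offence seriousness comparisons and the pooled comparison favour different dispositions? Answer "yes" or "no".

no

Within each offence seriousness level (minor offence 3.4% vs 16.9%; mid-level offence 37.7% vs 54.3%; serious offence 42.3% vs 66.7%), the restorative-justice track has the lower rate every time. Pooled: 27.8% vs 45.6% — the restorative-justice track has the lower rate overall. They agree.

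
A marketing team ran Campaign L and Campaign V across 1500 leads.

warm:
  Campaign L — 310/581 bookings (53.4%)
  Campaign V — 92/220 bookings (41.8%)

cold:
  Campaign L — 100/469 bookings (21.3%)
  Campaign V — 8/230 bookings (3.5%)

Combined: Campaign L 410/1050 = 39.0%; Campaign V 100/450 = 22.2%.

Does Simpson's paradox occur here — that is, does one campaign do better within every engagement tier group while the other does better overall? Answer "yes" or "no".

Within each engagement tier level (warm 53.4% vs 41.8%; cold 21.3% vs 3.5%), Campaign L has the higher rate every time. Pooled: 39.0% vs 22.2% — Campaign L has the higher rate overall. They agree.

no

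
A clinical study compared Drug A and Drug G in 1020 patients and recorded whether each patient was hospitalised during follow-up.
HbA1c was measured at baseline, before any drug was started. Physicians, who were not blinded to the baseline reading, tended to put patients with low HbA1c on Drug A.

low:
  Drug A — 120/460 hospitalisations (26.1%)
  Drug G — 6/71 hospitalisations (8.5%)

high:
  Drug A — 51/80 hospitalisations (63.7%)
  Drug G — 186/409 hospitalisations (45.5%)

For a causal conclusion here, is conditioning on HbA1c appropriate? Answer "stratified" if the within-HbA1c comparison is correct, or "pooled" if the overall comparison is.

stratified

The HbA1c-specific comparison favours Drug G throughout, but the pooled figures favour Drug A. The question is whether to condition on HbA1c.
Here HbA1c is a common cause — it drives both which drug a case falls under and the outcome. The crude comparison mixes populations; the stratum-specific rates are the causally relevant ones.
Within each level — low: 26.1% vs 8.5%; high: 63.7% vs 45.5% — Drug G is lower every time.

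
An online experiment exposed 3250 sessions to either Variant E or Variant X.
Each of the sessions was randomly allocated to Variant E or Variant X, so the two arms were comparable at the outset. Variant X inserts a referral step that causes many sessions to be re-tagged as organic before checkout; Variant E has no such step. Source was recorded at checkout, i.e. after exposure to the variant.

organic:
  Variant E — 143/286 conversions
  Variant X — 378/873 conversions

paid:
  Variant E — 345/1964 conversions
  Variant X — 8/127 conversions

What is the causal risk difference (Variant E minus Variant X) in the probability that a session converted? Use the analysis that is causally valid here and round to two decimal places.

Because the variant influences traffic source, traffic source is a post-treatment mediator, not a confounder. Stratifying on it would bias the estimate; the causal effect is the crude pooled difference.
The causal difference is the pooled difference: 0.217 − 0.386 = -0.169.

-0.17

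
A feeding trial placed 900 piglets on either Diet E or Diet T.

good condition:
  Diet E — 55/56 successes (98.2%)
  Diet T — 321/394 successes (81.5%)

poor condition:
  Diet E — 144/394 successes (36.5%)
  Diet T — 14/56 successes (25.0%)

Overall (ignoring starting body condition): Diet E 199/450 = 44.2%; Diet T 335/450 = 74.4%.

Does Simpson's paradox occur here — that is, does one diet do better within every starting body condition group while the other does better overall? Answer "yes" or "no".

yes

Within each starting body condition level (good condition 98.2% vs 81.5%; poor condition 36.5% vs 25.0%), Diet E has the higher rate every time. Pooled: 44.2% vs 74.4% — Diet T has the higher rate overall. The two comparisons disagree.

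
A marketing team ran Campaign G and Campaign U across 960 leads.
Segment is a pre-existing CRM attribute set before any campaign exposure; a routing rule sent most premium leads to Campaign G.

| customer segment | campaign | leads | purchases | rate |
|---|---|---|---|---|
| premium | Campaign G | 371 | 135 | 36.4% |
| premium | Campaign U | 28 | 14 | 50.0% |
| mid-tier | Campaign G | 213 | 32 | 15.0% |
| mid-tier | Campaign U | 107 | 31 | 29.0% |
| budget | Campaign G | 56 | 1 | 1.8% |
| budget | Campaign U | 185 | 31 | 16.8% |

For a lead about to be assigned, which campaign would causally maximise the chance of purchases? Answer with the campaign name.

Customer segment differs across campaigns for reasons unrelated to any effect of the campaign itself, and it separately predicts the outcome — a classic confounder. We must compare within customer segment levels.
Within each level — premium: 36.4% vs 50.0%; mid-tier: 15.0% vs 29.0%; budget: 1.8% vs 16.8% — Campaign U is higher every time.

Campaign U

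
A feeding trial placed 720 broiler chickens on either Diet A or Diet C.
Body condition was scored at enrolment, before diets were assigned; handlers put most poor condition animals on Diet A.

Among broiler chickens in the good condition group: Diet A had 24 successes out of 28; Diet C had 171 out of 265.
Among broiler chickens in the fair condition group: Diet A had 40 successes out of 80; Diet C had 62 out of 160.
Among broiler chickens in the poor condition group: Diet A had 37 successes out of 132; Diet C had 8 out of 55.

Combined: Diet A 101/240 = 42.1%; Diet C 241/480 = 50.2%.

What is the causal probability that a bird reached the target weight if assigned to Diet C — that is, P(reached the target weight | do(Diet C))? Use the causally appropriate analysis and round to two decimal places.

0.43

Starting body condition is set before the diet has any effect — it is not caused by the diet — and it independently drives the outcome. That makes it a confounder, so the causal comparison is within starting body condition levels.
Standardising Diet C to the population starting body condition mix: 0.407·171/265 + 0.333·62/160 + 0.260·8/55 = 0.430.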